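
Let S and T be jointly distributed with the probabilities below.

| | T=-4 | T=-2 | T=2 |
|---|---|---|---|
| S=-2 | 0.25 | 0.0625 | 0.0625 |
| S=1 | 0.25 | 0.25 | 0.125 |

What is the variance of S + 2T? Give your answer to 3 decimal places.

E[S] = -0.125,  E[T] = -2.25,  E[ST] = 0.75
V(S) = 2.125 − (-0.125)² = 2.109375;  V(T) = 10 − (-2.25)² = 4.9375
Cov(S,T) = 0.75 − (-0.125)(-2.25) = 0.46875
V(S + 2T) = (1)²·2.109375 + (2)²·4.9375 + 2·(1)·(2)·0.46875 = 23.734375

23.734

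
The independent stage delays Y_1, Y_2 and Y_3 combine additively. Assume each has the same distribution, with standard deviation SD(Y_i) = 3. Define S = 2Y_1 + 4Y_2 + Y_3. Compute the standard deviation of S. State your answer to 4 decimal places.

13.7477

V(Y_i) = (3)² = 9
By independence, V(S) = (2)²V(Y_1) + (4)²V(Y_2) + (1)²V(Y_3)
= (2)²·9 + (4)²·9 + (1)²·9 = 189
SD(S) = √189 ≈ 13.7477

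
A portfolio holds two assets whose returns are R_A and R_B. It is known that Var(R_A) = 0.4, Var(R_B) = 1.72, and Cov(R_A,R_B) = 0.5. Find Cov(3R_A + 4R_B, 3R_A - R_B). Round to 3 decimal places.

1.220

Cov(3R_A + 4R_B, 3R_A - R_B) = (3)(3)Var(R_A) + (4)(-1)Var(R_B) + [(3)(-1) + (4)(3)]Cov(R_A,R_B)
= 9·0.4 + -4·1.72 + 9·0.5 = 1.22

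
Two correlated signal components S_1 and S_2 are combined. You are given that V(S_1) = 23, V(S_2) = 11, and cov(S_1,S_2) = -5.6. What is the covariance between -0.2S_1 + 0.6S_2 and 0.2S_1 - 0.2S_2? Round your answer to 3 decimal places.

-3.136

cov(-0.2S_1 + 0.6S_2, 0.2S_1 - 0.2S_2) = (-0.2)(0.2)V(S_1) + (0.6)(-0.2)V(S_2) + [(-0.2)(-0.2) + (0.6)(0.2)]cov(S_1,S_2)
= -0.04·23 + -0.12·11 + 0.16·-5.6 = -3.136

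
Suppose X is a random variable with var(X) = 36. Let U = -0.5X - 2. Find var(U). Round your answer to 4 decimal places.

9.0000

var(-0.5X - 2) = (-0.5)²·var(X) = 0.25·36 = 9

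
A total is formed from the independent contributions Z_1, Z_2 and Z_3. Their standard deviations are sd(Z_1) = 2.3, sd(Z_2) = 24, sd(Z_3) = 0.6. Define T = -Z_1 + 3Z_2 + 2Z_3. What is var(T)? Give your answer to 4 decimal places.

5190.7300

var(Z_1) = 5.29, var(Z_2) = 576, var(Z_3) = 0.36
By independence, var(T) = (-1)²var(Z_1) + (3)²var(Z_2) + (2)²var(Z_3)
= (-1)²·5.29 + (3)²·576 + (2)²·0.36 = 5190.73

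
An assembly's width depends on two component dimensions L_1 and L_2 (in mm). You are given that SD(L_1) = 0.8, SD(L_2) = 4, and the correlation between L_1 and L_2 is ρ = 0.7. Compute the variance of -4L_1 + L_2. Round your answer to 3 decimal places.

var(L_1) = (0.8)² = 0.64;  var(L_2) = (4)² = 16
Cov(L_1,L_2) = ρ·SD(L_1)·SD(L_2) = 0.7·0.8·4 = 2.24
var(-4L_1 + L_2) = (-4)²·var(L_1) + (1)²·var(L_2) + 2·(-4)·(1)·Cov(L_1,L_2)
= 16·0.64 + 1·16 + -8·2.24 = 8.32

8.320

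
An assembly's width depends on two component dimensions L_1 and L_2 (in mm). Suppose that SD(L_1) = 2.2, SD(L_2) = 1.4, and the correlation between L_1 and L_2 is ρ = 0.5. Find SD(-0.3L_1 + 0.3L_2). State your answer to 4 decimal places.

V(L_1) = (2.2)² = 4.84;  V(L_2) = (1.4)² = 1.96
cov(L_1,L_2) = ρ·SD(L_1)·SD(L_2) = 0.5·2.2·1.4 = 1.54
V(-0.3L_1 + 0.3L_2) = (-0.3)²·V(L_1) + (0.3)²·V(L_2) + 2·(-0.3)·(0.3)·cov(L_1,L_2)
= 0.09·4.84 + 0.09·1.96 + -0.18·1.54 = 0.3348
SD(-0.3L_1 + 0.3L_2) = √0.3348 ≈ 0.5786

0.5786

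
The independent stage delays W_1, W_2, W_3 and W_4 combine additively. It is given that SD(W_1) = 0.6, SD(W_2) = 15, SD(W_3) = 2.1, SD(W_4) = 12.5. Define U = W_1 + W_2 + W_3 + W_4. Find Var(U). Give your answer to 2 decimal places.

Var(W_1) = 0.36, Var(W_2) = 225, Var(W_3) = 4.41, Var(W_4) = 156.25
By independence, Var(U) = (1)²Var(W_1) + (1)²Var(W_2) + (1)²Var(W_3) + (1)²Var(W_4)
= (1)²·0.36 + (1)²·225 + (1)²·4.41 + (1)²·156.25 = 386.02

386.02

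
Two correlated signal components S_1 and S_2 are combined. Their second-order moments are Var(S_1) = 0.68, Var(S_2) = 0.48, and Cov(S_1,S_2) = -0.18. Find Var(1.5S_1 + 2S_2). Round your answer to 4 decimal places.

Var(1.5S_1 + 2S_2) = (1.5)²·Var(S_1) + (2)²·Var(S_2) + 2·(1.5)·(2)·Cov(S_1,S_2)
= 2.25·0.68 + 4·0.48 + 6·-0.18 = 2.37

2.3700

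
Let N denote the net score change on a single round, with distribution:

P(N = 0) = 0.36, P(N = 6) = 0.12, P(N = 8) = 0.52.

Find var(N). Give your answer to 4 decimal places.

13.7856

E[N] = (0)(0.36) + (6)(0.12) + (8)(0.52) = 4.88
E[N²] = (0)²(0.36) + (6)²(0.12) + (8)²(0.52) = 37.6
var(N) = E[N²] − (E[N])² = 37.6 − (4.88)² = 13.7856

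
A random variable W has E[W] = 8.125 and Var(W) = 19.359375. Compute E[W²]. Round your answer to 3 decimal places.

85.375

E[W²] = Var(W) + (E[W])² = 19.359375 + (8.125)² = 85.375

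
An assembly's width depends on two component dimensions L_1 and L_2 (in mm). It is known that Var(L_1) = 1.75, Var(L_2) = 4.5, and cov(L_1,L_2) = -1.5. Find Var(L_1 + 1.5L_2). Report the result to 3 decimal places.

Var(L_1 + 1.5L_2) = (1)²·Var(L_1) + (1.5)²·Var(L_2) + 2·(1)·(1.5)·cov(L_1,L_2)
= 1·1.75 + 2.25·4.5 + 3·-1.5 = 7.375

7.375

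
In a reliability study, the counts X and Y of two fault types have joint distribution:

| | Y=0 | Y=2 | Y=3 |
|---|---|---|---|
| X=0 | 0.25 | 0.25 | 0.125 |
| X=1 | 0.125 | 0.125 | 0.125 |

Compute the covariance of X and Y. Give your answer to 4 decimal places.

E[X] = 0.375,  E[Y] = 1.5
E[XY] = 0.625
Cov(X,Y) = E[XY] − E[X]E[Y] = 0.625 − (0.375)(1.5) = 0.0625

0.0625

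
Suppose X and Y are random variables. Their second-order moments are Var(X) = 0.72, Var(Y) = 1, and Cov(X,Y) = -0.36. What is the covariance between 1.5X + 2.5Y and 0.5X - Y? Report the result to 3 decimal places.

-1.870

Cov(1.5X + 2.5Y, 0.5X - Y) = (1.5)(0.5)Var(X) + (2.5)(-1)Var(Y) + [(1.5)(-1) + (2.5)(0.5)]Cov(X,Y)
= 0.75·0.72 + -2.5·1 + -0.25·-0.36 = -1.87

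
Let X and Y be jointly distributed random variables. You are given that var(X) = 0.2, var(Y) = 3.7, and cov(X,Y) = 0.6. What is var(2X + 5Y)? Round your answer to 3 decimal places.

105.300

var(2X + 5Y) = (2)²·var(X) + (5)²·var(Y) + 2·(2)·(5)·cov(X,Y)
= 4·0.2 + 25·3.7 + 20·0.6 = 105.3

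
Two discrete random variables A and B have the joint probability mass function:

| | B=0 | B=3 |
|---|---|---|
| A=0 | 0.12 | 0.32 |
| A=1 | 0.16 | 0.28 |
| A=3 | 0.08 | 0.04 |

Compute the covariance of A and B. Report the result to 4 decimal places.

E[A] = 0.8,  E[B] = 1.92
E[AB] = 1.2
Cov(A,B) = E[AB] − E[A]E[B] = 1.2 − (0.8)(1.92) = -0.336

-0.3360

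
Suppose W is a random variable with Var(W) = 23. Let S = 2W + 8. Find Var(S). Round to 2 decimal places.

Var(2W + 8) = (2)²·Var(W) = 4·23 = 92

92.00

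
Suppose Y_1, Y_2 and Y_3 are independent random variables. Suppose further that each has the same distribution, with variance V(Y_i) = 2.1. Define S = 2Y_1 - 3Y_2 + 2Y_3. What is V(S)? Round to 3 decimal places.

By independence, V(S) = (2)²V(Y_1) + (-3)²V(Y_2) + (2)²V(Y_3)
= (2)²·2.1 + (-3)²·2.1 + (2)²·2.1 = 35.7

35.700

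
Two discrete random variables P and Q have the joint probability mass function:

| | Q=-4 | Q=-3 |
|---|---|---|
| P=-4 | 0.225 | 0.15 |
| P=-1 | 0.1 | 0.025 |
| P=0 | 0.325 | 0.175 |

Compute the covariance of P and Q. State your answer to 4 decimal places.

E[P] = -1.625,  E[Q] = -3.65
E[PQ] = 5.875
Cov(P,Q) = E[PQ] − E[P]E[Q] = 5.875 − (-1.625)(-3.65) = -0.05625

-0.0563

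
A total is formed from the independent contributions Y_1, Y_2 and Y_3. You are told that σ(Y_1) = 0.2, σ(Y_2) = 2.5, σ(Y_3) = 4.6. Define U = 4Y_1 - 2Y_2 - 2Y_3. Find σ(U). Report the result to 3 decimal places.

10.501

var(Y_1) = 0.04, var(Y_2) = 6.25, var(Y_3) = 21.16
By independence, var(U) = (4)²var(Y_1) + (-2)²var(Y_2) + (-2)²var(Y_3)
= (4)²·0.04 + (-2)²·6.25 + (-2)²·21.16 = 110.28
σ(U) = √110.28 ≈ 10.501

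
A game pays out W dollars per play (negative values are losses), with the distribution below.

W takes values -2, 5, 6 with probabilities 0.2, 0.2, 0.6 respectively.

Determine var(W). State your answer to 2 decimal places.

E[W] = (-2)(0.2) + (5)(0.2) + (6)(0.6) = 4.2
E[W²] = (-2)²(0.2) + (5)²(0.2) + (6)²(0.6) = 27.4
var(W) = E[W²] − (E[W])² = 27.4 − (4.2)² = 9.76

9.76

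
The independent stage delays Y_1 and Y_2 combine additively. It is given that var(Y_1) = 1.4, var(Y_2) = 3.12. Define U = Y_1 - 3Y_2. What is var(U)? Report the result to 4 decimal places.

By independence, var(U) = (1)²var(Y_1) + (-3)²var(Y_2)
= (1)²·1.4 + (-3)²·3.12 = 29.48

29.4800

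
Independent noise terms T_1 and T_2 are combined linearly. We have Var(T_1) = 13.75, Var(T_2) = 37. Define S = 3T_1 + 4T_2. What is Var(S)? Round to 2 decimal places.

By independence, Var(S) = (3)²Var(T_1) + (4)²Var(T_2)
= (3)²·13.75 + (4)²·37 = 715.75

715.75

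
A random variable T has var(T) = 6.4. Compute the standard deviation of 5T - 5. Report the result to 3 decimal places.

12.649

var(5T - 5) = (5)²·6.4 = 160
sd(5T - 5) = √160 ≈ 12.649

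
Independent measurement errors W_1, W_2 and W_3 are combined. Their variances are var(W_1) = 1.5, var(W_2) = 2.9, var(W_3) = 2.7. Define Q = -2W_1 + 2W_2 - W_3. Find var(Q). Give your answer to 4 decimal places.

By independence, var(Q) = (-2)²var(W_1) + (2)²var(W_2) + (-1)²var(W_3)
= (-2)²·1.5 + (2)²·2.9 + (-1)²·2.7 = 20.3

20.3000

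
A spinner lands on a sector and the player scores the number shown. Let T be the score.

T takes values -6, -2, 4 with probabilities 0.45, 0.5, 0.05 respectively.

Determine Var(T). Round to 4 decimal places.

E[T] = (-6)(0.45) + (-2)(0.5) + (4)(0.05) = -3.5
E[T²] = (-6)²(0.45) + (-2)²(0.5) + (4)²(0.05) = 19
Var(T) = E[T²] − (E[T])² = 19 − (-3.5)² = 6.75

6.7500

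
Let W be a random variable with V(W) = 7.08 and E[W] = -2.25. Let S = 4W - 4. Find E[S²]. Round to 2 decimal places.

E[4W - 4] = 4·-2.25 − 4 = -13
V(4W - 4) = (4)²·7.08 = 113.28
E[S²] = V(S) + (E[S])² = 113.28 + (-13)² = 282.28

282.28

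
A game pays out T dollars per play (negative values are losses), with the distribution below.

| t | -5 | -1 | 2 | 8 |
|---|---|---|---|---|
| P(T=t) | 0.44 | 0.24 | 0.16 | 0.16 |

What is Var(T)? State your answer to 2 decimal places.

21.41

E[T] = (-5)(0.44) + (-1)(0.24) + (2)(0.16) + (8)(0.16) = -0.84
E[T²] = (-5)²(0.44) + (-1)²(0.24) + (2)²(0.16) + (8)²(0.16) = 22.12
Var(T) = E[T²] − (E[T])² = 22.12 − (-0.84)² = 21.4144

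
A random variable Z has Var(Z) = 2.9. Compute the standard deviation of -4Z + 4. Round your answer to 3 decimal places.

Var(-4Z + 4) = (-4)²·2.9 = 46.4
σ(-4Z + 4) = √46.4 ≈ 6.812

6.812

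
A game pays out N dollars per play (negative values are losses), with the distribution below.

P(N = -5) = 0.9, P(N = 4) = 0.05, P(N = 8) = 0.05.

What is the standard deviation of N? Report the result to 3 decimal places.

E[N] = (-5)(0.9) + (4)(0.05) + (8)(0.05) = -3.9
E[N²] = (-5)²(0.9) + (4)²(0.05) + (8)²(0.05) = 26.5
Var(N) = E[N²] − (E[N])² = 26.5 − (-3.9)² = 11.29
σ(N) = √11.29 ≈ 3.360

3.360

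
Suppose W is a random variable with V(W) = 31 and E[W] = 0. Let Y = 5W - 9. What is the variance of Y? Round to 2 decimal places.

775.00

V(5W - 9) = (5)²·V(W) = 25·31 = 775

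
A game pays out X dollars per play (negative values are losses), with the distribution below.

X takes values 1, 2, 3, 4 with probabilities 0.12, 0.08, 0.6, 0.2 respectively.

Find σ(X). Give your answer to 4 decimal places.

0.8635

E[X] = (1)(0.12) + (2)(0.08) + (3)(0.6) + (4)(0.2) = 2.88
E[X²] = (1)²(0.12) + (2)²(0.08) + (3)²(0.6) + (4)²(0.2) = 9.04
var(X) = E[X²] − (E[X])² = 9.04 − (2.88)² = 0.7456
σ(X) = √0.7456 ≈ 0.8635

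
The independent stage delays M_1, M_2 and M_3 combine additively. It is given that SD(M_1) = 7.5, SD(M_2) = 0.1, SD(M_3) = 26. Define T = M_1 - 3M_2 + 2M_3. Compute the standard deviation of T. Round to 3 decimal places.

52.539

V(M_1) = 56.25, V(M_2) = 0.01, V(M_3) = 676
By independence, V(T) = (1)²V(M_1) + (-3)²V(M_2) + (2)²V(M_3)
= (1)²·56.25 + (-3)²·0.01 + (2)²·676 = 2760.34
SD(T) = √2760.34 ≈ 52.539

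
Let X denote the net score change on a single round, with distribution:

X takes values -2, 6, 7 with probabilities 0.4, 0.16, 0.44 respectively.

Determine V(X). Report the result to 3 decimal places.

E[X] = (-2)(0.4) + (6)(0.16) + (7)(0.44) = 3.24
E[X²] = (-2)²(0.4) + (6)²(0.16) + (7)²(0.44) = 28.92
V(X) = E[X²] − (E[X])² = 28.92 − (3.24)² = 18.4224

18.422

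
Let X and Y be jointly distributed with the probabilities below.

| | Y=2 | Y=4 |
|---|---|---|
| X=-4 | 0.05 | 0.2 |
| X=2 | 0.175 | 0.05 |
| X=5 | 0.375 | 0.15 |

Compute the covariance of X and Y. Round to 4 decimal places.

-1.5600

E[X] = 2.075,  E[Y] = 2.8
E[XY] = 4.25
Cov(X,Y) = E[XY] − E[X]E[Y] = 4.25 − (2.075)(2.8) = -1.56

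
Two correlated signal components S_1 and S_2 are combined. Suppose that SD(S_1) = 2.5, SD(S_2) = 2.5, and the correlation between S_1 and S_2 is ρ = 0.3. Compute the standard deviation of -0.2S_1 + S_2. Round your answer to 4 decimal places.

2.3979

V(S_1) = (2.5)² = 6.25;  V(S_2) = (2.5)² = 6.25
Cov(S_1,S_2) = ρ·SD(S_1)·SD(S_2) = 0.3·2.5·2.5 = 1.875
V(-0.2S_1 + S_2) = (-0.2)²·V(S_1) + (1)²·V(S_2) + 2·(-0.2)·(1)·Cov(S_1,S_2)
= 0.04·6.25 + 1·6.25 + -0.4·1.875 = 5.75
SD(-0.2S_1 + S_2) = √5.75 ≈ 2.3979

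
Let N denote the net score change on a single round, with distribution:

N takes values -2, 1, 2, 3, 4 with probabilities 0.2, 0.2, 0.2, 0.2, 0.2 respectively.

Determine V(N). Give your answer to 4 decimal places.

E[N] = (-2)(0.2) + (1)(0.2) + (2)(0.2) + (3)(0.2) + (4)(0.2) = 1.6
E[N²] = (-2)²(0.2) + (1)²(0.2) + (2)²(0.2) + (3)²(0.2) + (4)²(0.2) = 6.8
V(N) = E[N²] − (E[N])² = 6.8 − (1.6)² = 4.24

4.2400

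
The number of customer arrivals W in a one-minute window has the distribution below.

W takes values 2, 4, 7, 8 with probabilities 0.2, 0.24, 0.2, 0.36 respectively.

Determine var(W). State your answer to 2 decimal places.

E[W] = (2)(0.2) + (4)(0.24) + (7)(0.2) + (8)(0.36) = 5.64
E[W²] = (2)²(0.2) + (4)²(0.24) + (7)²(0.2) + (8)²(0.36) = 37.48
var(W) = E[W²] − (E[W])² = 37.48 − (5.64)² = 5.6704

5.67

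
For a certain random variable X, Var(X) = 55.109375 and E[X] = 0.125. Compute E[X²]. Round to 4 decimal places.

55.1250

E[X²] = Var(X) + (E[X])² = 55.109375 + (0.125)² = 55.125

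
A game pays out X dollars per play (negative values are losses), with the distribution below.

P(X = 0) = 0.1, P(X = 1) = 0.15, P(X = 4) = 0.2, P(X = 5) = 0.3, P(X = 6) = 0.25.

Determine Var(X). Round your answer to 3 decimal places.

E[X] = (0)(0.1) + (1)(0.15) + (4)(0.2) + (5)(0.3) + (6)(0.25) = 3.95
E[X²] = (0)²(0.1) + (1)²(0.15) + (4)²(0.2) + (5)²(0.3) + (6)²(0.25) = 19.85
Var(X) = E[X²] − (E[X])² = 19.85 − (3.95)² = 4.2475

4.248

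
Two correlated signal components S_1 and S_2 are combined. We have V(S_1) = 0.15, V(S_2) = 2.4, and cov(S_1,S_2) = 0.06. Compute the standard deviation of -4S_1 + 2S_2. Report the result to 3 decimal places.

3.323

V(-4S_1 + 2S_2) = (-4)²·V(S_1) + (2)²·V(S_2) + 2·(-4)·(2)·cov(S_1,S_2)
= 16·0.15 + 4·2.4 + -16·0.06 = 11.04
sd(-4S_1 + 2S_2) = √11.04 ≈ 3.323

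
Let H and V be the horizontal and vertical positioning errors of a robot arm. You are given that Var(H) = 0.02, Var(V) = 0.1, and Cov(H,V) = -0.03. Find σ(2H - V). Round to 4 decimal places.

Var(2H - V) = (2)²·Var(H) + (-1)²·Var(V) + 2·(2)·(-1)·Cov(H,V)
= 4·0.02 + 1·0.1 + -4·-0.03 = 0.3
σ(2H - V) = √0.3 ≈ 0.5477

0.5477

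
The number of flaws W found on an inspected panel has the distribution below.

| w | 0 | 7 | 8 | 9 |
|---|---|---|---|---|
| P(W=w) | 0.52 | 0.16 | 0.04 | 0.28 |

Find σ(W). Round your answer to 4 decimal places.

4.1711

E[W] = (0)(0.52) + (7)(0.16) + (8)(0.04) + (9)(0.28) = 3.96
E[W²] = (0)²(0.52) + (7)²(0.16) + (8)²(0.04) + (9)²(0.28) = 33.08
V(W) = E[W²] − (E[W])² = 33.08 − (3.96)² = 17.3984
σ(W) = √17.3984 ≈ 4.1711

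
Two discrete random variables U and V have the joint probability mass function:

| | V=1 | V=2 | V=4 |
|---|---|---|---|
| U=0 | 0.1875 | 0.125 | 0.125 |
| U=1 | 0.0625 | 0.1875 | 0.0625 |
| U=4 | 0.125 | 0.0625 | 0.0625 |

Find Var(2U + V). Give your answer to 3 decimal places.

E[U] = 1.3125,  E[V] = 2.125,  E[UV] = 2.6875
Var(U) = 4.3125 − (1.3125)² = 2.58984375;  Var(V) = 5.875 − (2.125)² = 1.359375
cov(U,V) = 2.6875 − (1.3125)(2.125) = -0.1015625
Var(2U + V) = (2)²·2.58984375 + (1)²·1.359375 + 2·(2)·(1)·-0.1015625 = 11.3125

11.313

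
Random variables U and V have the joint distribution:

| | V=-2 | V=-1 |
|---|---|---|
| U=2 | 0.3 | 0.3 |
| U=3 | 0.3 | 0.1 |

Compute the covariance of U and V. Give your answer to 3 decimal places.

-0.060

E[U] = 2.4,  E[V] = -1.6
E[UV] = -3.9
Cov(U,V) = E[UV] − E[U]E[V] = -3.9 − (2.4)(-1.6) = -0.06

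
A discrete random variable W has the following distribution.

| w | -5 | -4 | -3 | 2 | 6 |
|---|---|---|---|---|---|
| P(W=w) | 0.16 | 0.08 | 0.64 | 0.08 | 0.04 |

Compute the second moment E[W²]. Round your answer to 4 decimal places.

12.8000

E[W²] = (-5)²(0.16) + (-4)²(0.08) + (-3)²(0.64) + (2)²(0.08) + (6)²(0.04) = 12.8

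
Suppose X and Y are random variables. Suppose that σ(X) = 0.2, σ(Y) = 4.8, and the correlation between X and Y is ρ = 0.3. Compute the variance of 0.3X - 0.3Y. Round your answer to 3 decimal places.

Var(X) = (0.2)² = 0.04;  Var(Y) = (4.8)² = 23.04
cov(X,Y) = ρ·σ(X)·σ(Y) = 0.3·0.2·4.8 = 0.288
Var(0.3X - 0.3Y) = (0.3)²·Var(X) + (-0.3)²·Var(Y) + 2·(0.3)·(-0.3)·cov(X,Y)
= 0.09·0.04 + 0.09·23.04 + -0.18·0.288 = 2.02536

2.025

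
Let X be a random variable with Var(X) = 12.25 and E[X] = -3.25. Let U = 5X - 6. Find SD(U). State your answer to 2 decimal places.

17.50

Var(5X - 6) = (5)²·12.25 = 306.25
SD(U) = √306.25 ≈ 17.50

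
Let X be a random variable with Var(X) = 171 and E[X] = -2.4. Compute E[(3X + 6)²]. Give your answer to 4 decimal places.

E[3X + 6] = 3·-2.4 + 6 = -1.2
Var(3X + 6) = (3)²·171 = 1539
E[(3X + 6)²] = Var((3X + 6)) + (E[(3X + 6)])² = 1539 + (-1.2)² = 1540.44

1540.4400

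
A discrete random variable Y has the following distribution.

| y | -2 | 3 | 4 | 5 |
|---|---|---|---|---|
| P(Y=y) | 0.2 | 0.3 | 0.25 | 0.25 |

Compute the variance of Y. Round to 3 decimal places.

E[Y] = (-2)(0.2) + (3)(0.3) + (4)(0.25) + (5)(0.25) = 2.75
E[Y²] = (-2)²(0.2) + (3)²(0.3) + (4)²(0.25) + (5)²(0.25) = 13.75
Var(Y) = E[Y²] − (E[Y])² = 13.75 − (2.75)² = 6.1875

6.188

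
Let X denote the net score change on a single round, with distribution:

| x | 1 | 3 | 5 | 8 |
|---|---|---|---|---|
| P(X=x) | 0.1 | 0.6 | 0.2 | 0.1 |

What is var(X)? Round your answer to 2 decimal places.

E[X] = (1)(0.1) + (3)(0.6) + (5)(0.2) + (8)(0.1) = 3.7
E[X²] = (1)²(0.1) + (3)²(0.6) + (5)²(0.2) + (8)²(0.1) = 16.9
var(X) = E[X²] − (E[X])² = 16.9 − (3.7)² = 3.21

3.21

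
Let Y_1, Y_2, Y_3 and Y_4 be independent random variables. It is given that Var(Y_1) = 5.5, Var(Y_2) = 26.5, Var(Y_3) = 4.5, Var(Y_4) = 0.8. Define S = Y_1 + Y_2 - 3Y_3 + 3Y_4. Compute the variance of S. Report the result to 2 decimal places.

By independence, Var(S) = (1)²Var(Y_1) + (1)²Var(Y_2) + (-3)²Var(Y_3) + (3)²Var(Y_4)
= (1)²·5.5 + (1)²·26.5 + (-3)²·4.5 + (3)²·0.8 = 79.7

79.70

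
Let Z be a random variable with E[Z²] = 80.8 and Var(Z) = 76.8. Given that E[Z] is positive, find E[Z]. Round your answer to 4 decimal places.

2.0000

(E[Z])² = E[Z²] − Var(Z) = 80.8 − 76.8 = 4
E[Z] = √4 = 2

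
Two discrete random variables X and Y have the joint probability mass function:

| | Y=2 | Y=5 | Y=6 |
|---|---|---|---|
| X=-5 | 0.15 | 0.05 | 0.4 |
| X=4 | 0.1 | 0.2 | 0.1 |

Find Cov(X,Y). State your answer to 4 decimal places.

E[X] = -1.4,  E[Y] = 4.75
E[XY] = -7.55
Cov(X,Y) = E[XY] − E[X]E[Y] = -7.55 − (-1.4)(4.75) = -0.9

-0.9000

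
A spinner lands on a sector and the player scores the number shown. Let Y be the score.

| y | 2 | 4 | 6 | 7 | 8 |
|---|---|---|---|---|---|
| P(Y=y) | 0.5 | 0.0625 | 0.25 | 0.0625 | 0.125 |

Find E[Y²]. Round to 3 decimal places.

23.063

E[Y²] = (2)²(0.5) + (4)²(0.0625) + (6)²(0.25) + (7)²(0.0625) + (8)²(0.125) = 23.0625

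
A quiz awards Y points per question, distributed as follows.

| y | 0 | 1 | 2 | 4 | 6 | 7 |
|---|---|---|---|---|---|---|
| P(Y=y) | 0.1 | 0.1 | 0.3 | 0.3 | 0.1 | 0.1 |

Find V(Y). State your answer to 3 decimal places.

E[Y] = (0)(0.1) + (1)(0.1) + (2)(0.3) + (4)(0.3) + (6)(0.1) + (7)(0.1) = 3.2
E[Y²] = (0)²(0.1) + (1)²(0.1) + (2)²(0.3) + (4)²(0.3) + (6)²(0.1) + (7)²(0.1) = 14.6
V(Y) = E[Y²] − (E[Y])² = 14.6 − (3.2)² = 4.36

4.360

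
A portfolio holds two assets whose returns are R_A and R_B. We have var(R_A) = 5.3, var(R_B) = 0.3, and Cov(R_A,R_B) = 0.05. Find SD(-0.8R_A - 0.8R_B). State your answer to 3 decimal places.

1.910

var(-0.8R_A - 0.8R_B) = (-0.8)²·var(R_A) + (-0.8)²·var(R_B) + 2·(-0.8)·(-0.8)·Cov(R_A,R_B)
= 0.64·5.3 + 0.64·0.3 + 1.28·0.05 = 3.648
SD(-0.8R_A - 0.8R_B) = √3.648 ≈ 1.910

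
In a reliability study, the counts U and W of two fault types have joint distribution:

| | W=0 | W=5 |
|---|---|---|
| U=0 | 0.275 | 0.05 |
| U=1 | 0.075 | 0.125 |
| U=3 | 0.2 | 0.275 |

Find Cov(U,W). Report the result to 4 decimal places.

E[U] = 1.625,  E[W] = 2.25
E[UW] = 4.75
Cov(U,W) = E[UW] − E[U]E[W] = 4.75 − (1.625)(2.25) = 1.09375

1.0938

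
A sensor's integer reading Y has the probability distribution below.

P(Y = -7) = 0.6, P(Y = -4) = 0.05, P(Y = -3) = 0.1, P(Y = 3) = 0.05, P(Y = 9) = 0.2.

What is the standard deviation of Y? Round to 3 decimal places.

E[Y] = (-7)(0.6) + (-4)(0.05) + (-3)(0.1) + (3)(0.05) + (9)(0.2) = -2.75
E[Y²] = (-7)²(0.6) + (-4)²(0.05) + (-3)²(0.1) + (3)²(0.05) + (9)²(0.2) = 47.75
Var(Y) = E[Y²] − (E[Y])² = 47.75 − (-2.75)² = 40.1875
SD(Y) = √40.1875 ≈ 6.339

6.339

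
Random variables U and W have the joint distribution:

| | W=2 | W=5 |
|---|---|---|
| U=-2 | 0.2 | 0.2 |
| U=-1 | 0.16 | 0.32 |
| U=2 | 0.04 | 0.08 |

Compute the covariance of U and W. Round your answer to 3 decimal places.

0.192

E[U] = -1.04,  E[W] = 3.8
E[UW] = -3.76
cov(U,W) = E[UW] − E[U]E[W] = -3.76 − (-1.04)(3.8) = 0.192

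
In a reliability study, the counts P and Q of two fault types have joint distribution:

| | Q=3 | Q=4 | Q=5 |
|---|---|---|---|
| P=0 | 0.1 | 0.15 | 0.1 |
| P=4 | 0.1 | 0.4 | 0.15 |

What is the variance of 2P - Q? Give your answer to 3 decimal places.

E[P] = 2.6,  E[Q] = 4.05,  E[PQ] = 10.6
V(P) = 10.4 − (2.6)² = 3.64;  V(Q) = 16.85 − (4.05)² = 0.4475
Cov(P,Q) = 10.6 − (2.6)(4.05) = 0.07
V(2P - Q) = (2)²·3.64 + (-1)²·0.4475 + 2·(2)·(-1)·0.07 = 14.7275

14.728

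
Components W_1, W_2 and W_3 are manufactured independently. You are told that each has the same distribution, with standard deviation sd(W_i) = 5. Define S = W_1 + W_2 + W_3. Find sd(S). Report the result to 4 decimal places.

8.6603

V(W_i) = (5)² = 25
By independence, V(S) = (1)²V(W_1) + (1)²V(W_2) + (1)²V(W_3)
= (1)²·25 + (1)²·25 + (1)²·25 = 75
sd(S) = √75 ≈ 8.6603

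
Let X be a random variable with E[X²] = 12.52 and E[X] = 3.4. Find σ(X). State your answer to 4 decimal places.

0.9798

Var(X) = 12.52 − (3.4)² = 0.96
σ(X) = √0.96 ≈ 0.9798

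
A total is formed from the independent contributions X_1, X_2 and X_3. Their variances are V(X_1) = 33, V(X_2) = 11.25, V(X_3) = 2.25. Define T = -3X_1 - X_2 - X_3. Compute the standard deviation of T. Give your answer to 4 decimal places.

By independence, V(T) = (-3)²V(X_1) + (-1)²V(X_2) + (-1)²V(X_3)
= (-3)²·33 + (-1)²·11.25 + (-1)²·2.25 = 310.5
SD(T) = √310.5 ≈ 17.6210

17.6210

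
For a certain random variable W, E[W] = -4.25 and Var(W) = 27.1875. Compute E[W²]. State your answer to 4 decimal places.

E[W²] = Var(W) + (E[W])² = 27.1875 + (-4.25)² = 45.25

45.2500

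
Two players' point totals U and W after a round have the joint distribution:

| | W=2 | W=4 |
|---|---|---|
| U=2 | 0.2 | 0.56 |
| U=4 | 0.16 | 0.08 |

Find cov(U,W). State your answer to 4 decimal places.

E[U] = 2.48,  E[W] = 3.28
E[UW] = 7.84
cov(U,W) = E[UW] − E[U]E[W] = 7.84 − (2.48)(3.28) = -0.2944

-0.2944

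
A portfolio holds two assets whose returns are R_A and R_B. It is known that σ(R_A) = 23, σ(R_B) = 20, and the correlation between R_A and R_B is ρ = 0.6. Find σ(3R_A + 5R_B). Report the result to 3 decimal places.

151.793

var(R_A) = (23)² = 529;  var(R_B) = (20)² = 400
cov(R_A,R_B) = ρ·σ(R_A)·σ(R_B) = 0.6·23·20 = 276
var(3R_A + 5R_B) = (3)²·var(R_A) + (5)²·var(R_B) + 2·(3)·(5)·cov(R_A,R_B)
= 9·529 + 25·400 + 30·276 = 23041
σ(3R_A + 5R_B) = √23041 ≈ 151.793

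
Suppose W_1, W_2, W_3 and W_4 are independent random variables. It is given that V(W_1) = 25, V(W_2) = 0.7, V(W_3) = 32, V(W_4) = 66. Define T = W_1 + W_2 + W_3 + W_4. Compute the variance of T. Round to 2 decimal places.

By independence, V(T) = (1)²V(W_1) + (1)²V(W_2) + (1)²V(W_3) + (1)²V(W_4)
= (1)²·25 + (1)²·0.7 + (1)²·32 + (1)²·66 = 123.7

123.70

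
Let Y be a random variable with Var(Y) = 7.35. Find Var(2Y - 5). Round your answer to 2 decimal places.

Var(2Y - 5) = (2)²·Var(Y) = 4·7.35 = 29.4

29.40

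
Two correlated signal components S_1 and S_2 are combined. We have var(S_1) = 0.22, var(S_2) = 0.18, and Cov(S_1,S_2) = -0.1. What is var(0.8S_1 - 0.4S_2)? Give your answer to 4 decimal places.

0.2336

var(0.8S_1 - 0.4S_2) = (0.8)²·var(S_1) + (-0.4)²·var(S_2) + 2·(0.8)·(-0.4)·Cov(S_1,S_2)
= 0.64·0.22 + 0.16·0.18 + -0.64·-0.1 = 0.2336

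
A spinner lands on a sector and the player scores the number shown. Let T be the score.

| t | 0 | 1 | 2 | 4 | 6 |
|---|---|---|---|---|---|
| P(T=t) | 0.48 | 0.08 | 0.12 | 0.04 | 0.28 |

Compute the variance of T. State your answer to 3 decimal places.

E[T] = (0)(0.48) + (1)(0.08) + (2)(0.12) + (4)(0.04) + (6)(0.28) = 2.16
E[T²] = (0)²(0.48) + (1)²(0.08) + (2)²(0.12) + (4)²(0.04) + (6)²(0.28) = 11.28
Var(T) = E[T²] − (E[T])² = 11.28 − (2.16)² = 6.6144

6.614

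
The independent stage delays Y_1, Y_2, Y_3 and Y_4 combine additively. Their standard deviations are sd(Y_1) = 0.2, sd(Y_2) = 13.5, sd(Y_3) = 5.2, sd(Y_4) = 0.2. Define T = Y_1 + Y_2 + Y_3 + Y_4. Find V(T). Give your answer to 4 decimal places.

209.3700

V(Y_1) = 0.04, V(Y_2) = 182.25, V(Y_3) = 27.04, V(Y_4) = 0.04
By independence, V(T) = (1)²V(Y_1) + (1)²V(Y_2) + (1)²V(Y_3) + (1)²V(Y_4)
= (1)²·0.04 + (1)²·182.25 + (1)²·27.04 + (1)²·0.04 = 209.37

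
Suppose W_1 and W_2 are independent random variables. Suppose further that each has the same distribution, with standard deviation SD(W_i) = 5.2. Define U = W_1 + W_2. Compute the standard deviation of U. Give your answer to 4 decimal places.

7.3539

var(W_i) = (5.2)² = 27.04
By independence, var(U) = (1)²var(W_1) + (1)²var(W_2)
= (1)²·27.04 + (1)²·27.04 = 54.08
SD(U) = √54.08 ≈ 7.3539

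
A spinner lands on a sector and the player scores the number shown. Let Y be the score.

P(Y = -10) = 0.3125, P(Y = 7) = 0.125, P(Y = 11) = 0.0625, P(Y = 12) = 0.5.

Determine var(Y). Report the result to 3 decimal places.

97.246

E[Y] = (-10)(0.3125) + (7)(0.125) + (11)(0.0625) + (12)(0.5) = 4.4375
E[Y²] = (-10)²(0.3125) + (7)²(0.125) + (11)²(0.0625) + (12)²(0.5) = 116.9375
var(Y) = E[Y²] − (E[Y])² = 116.9375 − (4.4375)² = 97.24609375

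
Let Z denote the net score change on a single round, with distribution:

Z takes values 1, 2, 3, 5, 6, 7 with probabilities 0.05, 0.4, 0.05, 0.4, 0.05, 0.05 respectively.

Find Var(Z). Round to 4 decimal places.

3.0275

E[Z] = (1)(0.05) + (2)(0.4) + (3)(0.05) + (5)(0.4) + (6)(0.05) + (7)(0.05) = 3.65
E[Z²] = (1)²(0.05) + (2)²(0.4) + (3)²(0.05) + (5)²(0.4) + (6)²(0.05) + (7)²(0.05) = 16.35
Var(Z) = E[Z²] − (E[Z])² = 16.35 − (3.65)² = 3.0275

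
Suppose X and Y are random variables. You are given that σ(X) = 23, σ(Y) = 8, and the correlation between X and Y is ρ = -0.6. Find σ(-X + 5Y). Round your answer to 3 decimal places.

56.859

Var(X) = (23)² = 529;  Var(Y) = (8)² = 64
Cov(X,Y) = ρ·σ(X)·σ(Y) = -0.6·23·8 = -110.4
Var(-X + 5Y) = (-1)²·Var(X) + (5)²·Var(Y) + 2·(-1)·(5)·Cov(X,Y)
= 1·529 + 25·64 + -10·-110.4 = 3233
σ(-X + 5Y) = √3233 ≈ 56.859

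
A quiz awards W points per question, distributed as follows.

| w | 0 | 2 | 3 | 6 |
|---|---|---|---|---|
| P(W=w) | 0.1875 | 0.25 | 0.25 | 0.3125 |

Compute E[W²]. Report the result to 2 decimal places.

14.50

E[W²] = (0)²(0.1875) + (2)²(0.25) + (3)²(0.25) + (6)²(0.3125) = 14.5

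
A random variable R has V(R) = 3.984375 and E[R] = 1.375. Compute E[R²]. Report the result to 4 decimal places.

5.8750

E[R²] = V(R) + (E[R])² = 3.984375 + (1.375)² = 5.875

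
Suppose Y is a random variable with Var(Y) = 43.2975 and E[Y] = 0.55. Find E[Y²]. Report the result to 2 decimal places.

43.60

E[Y²] = Var(Y) + (E[Y])² = 43.2975 + (0.55)² = 43.6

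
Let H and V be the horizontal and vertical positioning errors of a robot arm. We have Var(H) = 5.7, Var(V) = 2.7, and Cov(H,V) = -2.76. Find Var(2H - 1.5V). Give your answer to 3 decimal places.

Var(2H - 1.5V) = (2)²·Var(H) + (-1.5)²·Var(V) + 2·(2)·(-1.5)·Cov(H,V)
= 4·5.7 + 2.25·2.7 + -6·-2.76 = 45.435

45.435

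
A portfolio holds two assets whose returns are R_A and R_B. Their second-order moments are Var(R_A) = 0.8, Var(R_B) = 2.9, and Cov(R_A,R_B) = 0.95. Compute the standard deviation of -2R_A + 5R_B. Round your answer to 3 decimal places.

Var(-2R_A + 5R_B) = (-2)²·Var(R_A) + (5)²·Var(R_B) + 2·(-2)·(5)·Cov(R_A,R_B)
= 4·0.8 + 25·2.9 + -20·0.95 = 56.7
sd(-2R_A + 5R_B) = √56.7 ≈ 7.530

7.530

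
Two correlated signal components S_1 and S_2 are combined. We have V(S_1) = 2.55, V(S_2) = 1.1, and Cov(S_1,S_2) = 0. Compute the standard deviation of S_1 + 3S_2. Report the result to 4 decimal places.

V(S_1 + 3S_2) = (1)²·V(S_1) + (3)²·V(S_2) + 2·(1)·(3)·Cov(S_1,S_2)
= 1·2.55 + 9·1.1 + 6·0 = 12.45
SD(S_1 + 3S_2) = √12.45 ≈ 3.5285

3.5285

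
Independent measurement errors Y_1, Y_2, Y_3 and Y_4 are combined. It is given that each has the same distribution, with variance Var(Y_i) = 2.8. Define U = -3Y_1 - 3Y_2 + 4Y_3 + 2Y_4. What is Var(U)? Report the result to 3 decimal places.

106.400

By independence, Var(U) = (-3)²Var(Y_1) + (-3)²Var(Y_2) + (4)²Var(Y_3) + (2)²Var(Y_4)
= (-3)²·2.8 + (-3)²·2.8 + (4)²·2.8 + (2)²·2.8 = 106.4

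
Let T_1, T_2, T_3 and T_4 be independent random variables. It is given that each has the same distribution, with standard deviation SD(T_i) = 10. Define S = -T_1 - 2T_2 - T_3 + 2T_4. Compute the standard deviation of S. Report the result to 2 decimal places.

31.62

Var(T_i) = (10)² = 100
By independence, Var(S) = (-1)²Var(T_1) + (-2)²Var(T_2) + (-1)²Var(T_3) + (2)²Var(T_4)
= (-1)²·100 + (-2)²·100 + (-1)²·100 + (2)²·100 = 1000
SD(S) = √1000 ≈ 31.62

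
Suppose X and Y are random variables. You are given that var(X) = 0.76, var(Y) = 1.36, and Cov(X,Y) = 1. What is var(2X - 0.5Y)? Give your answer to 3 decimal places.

var(2X - 0.5Y) = (2)²·var(X) + (-0.5)²·var(Y) + 2·(2)·(-0.5)·Cov(X,Y)
= 4·0.76 + 0.25·1.36 + -2·1 = 1.38

1.380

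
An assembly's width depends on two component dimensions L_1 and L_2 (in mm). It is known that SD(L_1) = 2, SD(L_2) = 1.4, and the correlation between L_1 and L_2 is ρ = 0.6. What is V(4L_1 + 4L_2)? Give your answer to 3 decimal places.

149.120

V(L_1) = (2)² = 4;  V(L_2) = (1.4)² = 1.96
cov(L_1,L_2) = ρ·SD(L_1)·SD(L_2) = 0.6·2·1.4 = 1.68
V(4L_1 + 4L_2) = (4)²·V(L_1) + (4)²·V(L_2) + 2·(4)·(4)·cov(L_1,L_2)
= 16·4 + 16·1.96 + 32·1.68 = 149.12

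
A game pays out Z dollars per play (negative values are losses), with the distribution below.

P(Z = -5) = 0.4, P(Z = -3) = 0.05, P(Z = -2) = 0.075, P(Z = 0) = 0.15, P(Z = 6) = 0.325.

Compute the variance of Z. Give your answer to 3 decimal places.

22.328

E[Z] = (-5)(0.4) + (-3)(0.05) + (-2)(0.075) + (0)(0.15) + (6)(0.325) = -0.35
E[Z²] = (-5)²(0.4) + (-3)²(0.05) + (-2)²(0.075) + (0)²(0.15) + (6)²(0.325) = 22.45
Var(Z) = E[Z²] − (E[Z])² = 22.45 − (-0.35)² = 22.3275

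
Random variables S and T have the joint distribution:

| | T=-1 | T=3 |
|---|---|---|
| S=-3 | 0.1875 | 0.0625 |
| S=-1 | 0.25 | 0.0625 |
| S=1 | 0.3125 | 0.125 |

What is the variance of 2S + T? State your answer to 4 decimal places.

13.9375

E[S] = -0.625,  E[T] = 0,  E[ST] = 0.125
var(S) = 3 − (-0.625)² = 2.609375;  var(T) = 3 − (0)² = 3
Cov(S,T) = 0.125 − (-0.625)(0) = 0.125
var(2S + T) = (2)²·2.609375 + (1)²·3 + 2·(2)·(1)·0.125 = 13.9375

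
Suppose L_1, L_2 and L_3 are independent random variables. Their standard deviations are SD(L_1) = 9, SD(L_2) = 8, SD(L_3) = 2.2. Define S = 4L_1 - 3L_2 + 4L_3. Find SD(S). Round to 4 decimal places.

V(L_1) = 81, V(L_2) = 64, V(L_3) = 4.84
By independence, V(S) = (4)²V(L_1) + (-3)²V(L_2) + (4)²V(L_3)
= (4)²·81 + (-3)²·64 + (4)²·4.84 = 1949.44
SD(S) = √1949.44 ≈ 44.1525

44.1525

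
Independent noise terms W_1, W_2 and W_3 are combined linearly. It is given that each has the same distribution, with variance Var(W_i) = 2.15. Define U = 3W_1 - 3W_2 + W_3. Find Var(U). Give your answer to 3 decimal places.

By independence, Var(U) = (3)²Var(W_1) + (-3)²Var(W_2) + (1)²Var(W_3)
= (3)²·2.15 + (-3)²·2.15 + (1)²·2.15 = 40.85

40.850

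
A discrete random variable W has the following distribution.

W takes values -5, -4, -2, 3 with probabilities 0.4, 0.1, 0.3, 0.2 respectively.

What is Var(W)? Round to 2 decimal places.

8.84

E[W] = (-5)(0.4) + (-4)(0.1) + (-2)(0.3) + (3)(0.2) = -2.4
E[W²] = (-5)²(0.4) + (-4)²(0.1) + (-2)²(0.3) + (3)²(0.2) = 14.6
Var(W) = E[W²] − (E[W])² = 14.6 − (-2.4)² = 8.84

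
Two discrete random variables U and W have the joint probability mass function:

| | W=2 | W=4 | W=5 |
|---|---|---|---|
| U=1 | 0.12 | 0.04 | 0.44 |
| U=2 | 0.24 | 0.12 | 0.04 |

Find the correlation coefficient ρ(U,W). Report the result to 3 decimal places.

-0.515

E[U] = 1.4,  E[W] = 3.76
E[UW] = 4.92
cov(U,W) = E[UW] − E[U]E[W] = 4.92 − (1.4)(3.76) = -0.344
Var(U) = 0.24,  Var(W) = 1.8624
ρ = -0.344 / √(0.24·1.8624) ≈ -0.515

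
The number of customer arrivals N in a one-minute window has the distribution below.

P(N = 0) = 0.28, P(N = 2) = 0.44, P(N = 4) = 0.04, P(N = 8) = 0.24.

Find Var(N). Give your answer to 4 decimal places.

8.9984

E[N] = (0)(0.28) + (2)(0.44) + (4)(0.04) + (8)(0.24) = 2.96
E[N²] = (0)²(0.28) + (2)²(0.44) + (4)²(0.04) + (8)²(0.24) = 17.76
Var(N) = E[N²] − (E[N])² = 17.76 − (2.96)² = 8.9984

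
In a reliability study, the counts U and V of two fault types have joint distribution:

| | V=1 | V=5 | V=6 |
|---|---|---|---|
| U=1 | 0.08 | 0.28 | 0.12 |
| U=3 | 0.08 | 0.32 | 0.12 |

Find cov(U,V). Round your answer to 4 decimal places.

E[U] = 2.04,  E[V] = 4.6
E[UV] = 9.4
cov(U,V) = E[UV] − E[U]E[V] = 9.4 − (2.04)(4.6) = 0.016

0.0160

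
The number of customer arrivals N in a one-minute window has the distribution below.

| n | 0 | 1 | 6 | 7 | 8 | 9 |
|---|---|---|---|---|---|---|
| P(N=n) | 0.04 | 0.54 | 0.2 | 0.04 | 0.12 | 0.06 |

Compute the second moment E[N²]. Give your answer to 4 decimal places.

E[N²] = (0)²(0.04) + (1)²(0.54) + (6)²(0.2) + (7)²(0.04) + (8)²(0.12) + (9)²(0.06) = 22.24

22.2400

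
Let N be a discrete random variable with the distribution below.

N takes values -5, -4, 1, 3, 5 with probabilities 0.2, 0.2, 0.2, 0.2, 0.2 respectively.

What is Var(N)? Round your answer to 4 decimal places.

E[N] = (-5)(0.2) + (-4)(0.2) + (1)(0.2) + (3)(0.2) + (5)(0.2) = 0
E[N²] = (-5)²(0.2) + (-4)²(0.2) + (1)²(0.2) + (3)²(0.2) + (5)²(0.2) = 15.2
Var(N) = E[N²] − (E[N])² = 15.2 − (0)² = 15.2

15.2000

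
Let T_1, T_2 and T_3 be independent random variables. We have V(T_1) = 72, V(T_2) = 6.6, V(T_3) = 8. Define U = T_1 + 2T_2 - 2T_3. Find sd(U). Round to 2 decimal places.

11.42

By independence, V(U) = (1)²V(T_1) + (2)²V(T_2) + (-2)²V(T_3)
= (1)²·72 + (2)²·6.6 + (-2)²·8 = 130.4
sd(U) = √130.4 ≈ 11.42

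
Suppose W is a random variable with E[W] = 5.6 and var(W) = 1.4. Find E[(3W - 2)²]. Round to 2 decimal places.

231.64

E[3W - 2] = 3·5.6 − 2 = 14.8
var(3W - 2) = (3)²·1.4 = 12.6
E[(3W - 2)²] = var((3W - 2)) + (E[(3W - 2)])² = 12.6 + (14.8)² = 231.64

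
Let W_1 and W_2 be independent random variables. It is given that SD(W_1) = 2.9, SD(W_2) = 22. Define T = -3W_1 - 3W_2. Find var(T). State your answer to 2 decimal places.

var(W_1) = 8.41, var(W_2) = 484
By independence, var(T) = (-3)²var(W_1) + (-3)²var(W_2)
= (-3)²·8.41 + (-3)²·484 = 4431.69

4431.69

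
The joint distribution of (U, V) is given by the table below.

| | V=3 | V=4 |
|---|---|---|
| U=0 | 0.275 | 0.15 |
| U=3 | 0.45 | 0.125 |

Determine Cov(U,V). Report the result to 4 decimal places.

-0.0994

E[U] = 1.725,  E[V] = 3.275
E[UV] = 5.55
Cov(U,V) = E[UV] − E[U]E[V] = 5.55 − (1.725)(3.275) = -0.099375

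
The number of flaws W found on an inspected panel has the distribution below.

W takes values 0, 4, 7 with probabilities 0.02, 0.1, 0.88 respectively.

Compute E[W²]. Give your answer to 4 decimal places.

E[W²] = (0)²(0.02) + (4)²(0.1) + (7)²(0.88) = 44.72

44.7200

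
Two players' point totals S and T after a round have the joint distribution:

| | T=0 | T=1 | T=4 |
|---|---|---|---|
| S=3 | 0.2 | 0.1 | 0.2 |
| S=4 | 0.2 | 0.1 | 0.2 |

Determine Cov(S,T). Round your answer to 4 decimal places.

E[S] = 3.5,  E[T] = 1.8
E[ST] = 6.3
Cov(S,T) = E[ST] − E[S]E[T] = 6.3 − (3.5)(1.8) = 0

0.0000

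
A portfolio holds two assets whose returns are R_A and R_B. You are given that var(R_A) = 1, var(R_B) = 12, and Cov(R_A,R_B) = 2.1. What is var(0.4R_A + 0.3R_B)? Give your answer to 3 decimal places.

var(0.4R_A + 0.3R_B) = (0.4)²·var(R_A) + (0.3)²·var(R_B) + 2·(0.4)·(0.3)·Cov(R_A,R_B)
= 0.16·1 + 0.09·12 + 0.24·2.1 = 1.744

1.744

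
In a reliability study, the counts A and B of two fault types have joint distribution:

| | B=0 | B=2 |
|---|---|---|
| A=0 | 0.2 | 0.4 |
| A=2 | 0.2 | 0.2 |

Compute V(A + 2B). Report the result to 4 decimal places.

E[A] = 0.8,  E[B] = 1.2,  E[AB] = 0.8
V(A) = 1.6 − (0.8)² = 0.96;  V(B) = 2.4 − (1.2)² = 0.96
cov(A,B) = 0.8 − (0.8)(1.2) = -0.16
V(A + 2B) = (1)²·0.96 + (2)²·0.96 + 2·(1)·(2)·-0.16 = 4.16

4.1600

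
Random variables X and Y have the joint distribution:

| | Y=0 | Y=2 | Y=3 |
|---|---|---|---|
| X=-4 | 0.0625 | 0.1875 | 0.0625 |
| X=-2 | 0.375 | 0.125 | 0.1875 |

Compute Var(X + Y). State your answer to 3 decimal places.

1.938

E[X] = -2.625,  E[Y] = 1.375,  E[XY] = -3.875
Var(X) = 7.75 − (-2.625)² = 0.859375;  Var(Y) = 3.5 − (1.375)² = 1.609375
cov(X,Y) = -3.875 − (-2.625)(1.375) = -0.265625
Var(X + Y) = (1)²·0.859375 + (1)²·1.609375 + 2·(1)·(1)·-0.265625 = 1.9375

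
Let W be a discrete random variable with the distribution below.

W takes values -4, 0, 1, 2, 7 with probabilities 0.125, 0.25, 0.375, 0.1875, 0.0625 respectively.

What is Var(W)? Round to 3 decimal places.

5.715

E[W] = (-4)(0.125) + (0)(0.25) + (1)(0.375) + (2)(0.1875) + (7)(0.0625) = 0.6875
E[W²] = (-4)²(0.125) + (0)²(0.25) + (1)²(0.375) + (2)²(0.1875) + (7)²(0.0625) = 6.1875
Var(W) = E[W²] − (E[W])² = 6.1875 − (0.6875)² = 5.71484375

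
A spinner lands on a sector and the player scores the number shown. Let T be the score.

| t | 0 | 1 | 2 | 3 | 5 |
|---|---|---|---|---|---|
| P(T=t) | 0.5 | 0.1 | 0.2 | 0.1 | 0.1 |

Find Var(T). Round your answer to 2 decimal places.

E[T] = (0)(0.5) + (1)(0.1) + (2)(0.2) + (3)(0.1) + (5)(0.1) = 1.3
E[T²] = (0)²(0.5) + (1)²(0.1) + (2)²(0.2) + (3)²(0.1) + (5)²(0.1) = 4.3
Var(T) = E[T²] − (E[T])² = 4.3 − (1.3)² = 2.61

2.61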